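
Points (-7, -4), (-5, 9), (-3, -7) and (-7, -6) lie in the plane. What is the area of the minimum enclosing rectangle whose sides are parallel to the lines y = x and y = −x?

In coordinates u = x + y, v = x − y the rectangle is axis-aligned; the map (x,y)→(u,v) scales areas by 2.
u-values: -11, 4, -10, -13; range = 4 − (-13) = 17.
v-values: -3, -14, 4, -1; range = 4 − (-14) = 18.
Area = (17 × 18) / 2 = 153.

153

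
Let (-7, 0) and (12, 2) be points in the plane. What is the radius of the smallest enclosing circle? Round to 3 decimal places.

9.552

The smallest circle enclosing two points has them as diameter endpoints.
Centre = midpoint = (2.5, 1); r² = |(-7, 0)−(12, 2)|²/4 = 365/4 = 91.25.
r = √(91.25) ≈ 9.552.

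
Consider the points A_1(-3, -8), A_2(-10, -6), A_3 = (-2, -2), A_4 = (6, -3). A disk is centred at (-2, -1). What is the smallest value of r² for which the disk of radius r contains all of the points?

89

The required radius is the distance from (-2, -1) to the farthest point.
Squared distances: 50, 89, 1, 68.
Maximum is 89, attained at A_2.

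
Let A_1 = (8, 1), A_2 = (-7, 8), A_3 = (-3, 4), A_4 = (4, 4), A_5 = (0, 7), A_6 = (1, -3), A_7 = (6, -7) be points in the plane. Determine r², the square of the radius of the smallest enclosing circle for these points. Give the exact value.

The minimum enclosing circle of a finite set is fixed by two of the points (as a diameter) or three (as a circumcircle).
The farthest pair is A_2–A_7 with squared distance 394. The circle on this segment as diameter has centre (-0.5, 0.5) and r² = 394/4 = 98.5.
Check A_1: distance² to centre = 72.5 ≤ 98.5, so it lies inside.
All remaining points lie in this disk, and no smaller disk contains both endpoints, so this is the minimum enclosing circle.

98.5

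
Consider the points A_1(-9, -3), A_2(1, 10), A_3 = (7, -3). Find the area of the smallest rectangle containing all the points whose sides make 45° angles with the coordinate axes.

In coordinates u = x + y, v = x − y the rectangle is axis-aligned; the map (x,y)→(u,v) scales areas by 2.
u-values: -12, 11, 4; range = 11 − (-12) = 23.
v-values: -6, -9, 10; range = 10 − (-9) = 19.
Area = (23 × 19) / 2 = 218.5.

218.5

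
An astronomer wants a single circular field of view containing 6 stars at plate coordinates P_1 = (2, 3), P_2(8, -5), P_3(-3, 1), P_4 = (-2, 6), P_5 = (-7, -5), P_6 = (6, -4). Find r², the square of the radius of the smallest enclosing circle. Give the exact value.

16133/242

The minimum enclosing circle is determined by three boundary points: P_2, P_4, P_5.
Their circumcentre is (0.5, -39/22) with r² = 16133/242.
The farthest remaining point P_6 is at distance² 8521/242 ≤ 16133/242.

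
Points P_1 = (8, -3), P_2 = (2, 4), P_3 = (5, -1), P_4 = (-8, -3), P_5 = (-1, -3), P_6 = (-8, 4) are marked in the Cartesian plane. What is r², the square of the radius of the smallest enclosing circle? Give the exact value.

By Welzl's lemma the MEC is supported by two points (diametrically opposite) or three points (on a circumcircle).
The farthest pair is P_1–P_6 with squared distance 305. The circle on this segment as diameter has centre (0, 0.5) and r² = 305/4 = 76.25.
Check P_2: distance² to centre = 16.25 ≤ 76.25, so it lies inside.
All remaining points lie in this disk, and no smaller disk contains both endpoints, so this is the minimum enclosing circle.

76.25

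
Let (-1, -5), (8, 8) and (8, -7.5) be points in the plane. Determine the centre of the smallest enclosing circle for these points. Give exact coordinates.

Call the three points A, B, C in the order given.
Side lengths²: AB² = 250, AC² = 87.25, BC² = 240.25.
Since AB² = 250 < 240.25 + 87.25 = 327.5, the triangle is acute, so the smallest enclosing circle is the circumcircle.
Circumcentre = (191/36, 0.25), r² = 43625/648.
Centre = (191/36, 0.25).

(191/36, 0.25)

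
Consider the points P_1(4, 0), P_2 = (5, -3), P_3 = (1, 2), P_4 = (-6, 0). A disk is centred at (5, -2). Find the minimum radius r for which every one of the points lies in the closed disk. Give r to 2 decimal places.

11.18

The required radius is the distance from (5, -2) to the farthest point.
Squared distances: 5, 1, 32, 125.
Maximum is 125, attained at P_4.
r = √125 ≈ 11.18.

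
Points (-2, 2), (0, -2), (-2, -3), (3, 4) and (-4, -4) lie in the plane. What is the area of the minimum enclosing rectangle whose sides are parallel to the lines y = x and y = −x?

45

In coordinates u = x + y, v = x − y the rectangle is axis-aligned; the map (x,y)→(u,v) scales areas by 2.
u-values: 0, -2, -5, 7, -8; range = 7 − (-8) = 15.
v-values: -4, 2, 1, -1, 0; range = 2 − (-4) = 6.
Area = (15 × 6) / 2 = 45.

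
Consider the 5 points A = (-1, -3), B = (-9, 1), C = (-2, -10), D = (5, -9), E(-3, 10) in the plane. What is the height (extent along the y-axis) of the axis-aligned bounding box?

20

max y = 10, min y = -10, so height = 20.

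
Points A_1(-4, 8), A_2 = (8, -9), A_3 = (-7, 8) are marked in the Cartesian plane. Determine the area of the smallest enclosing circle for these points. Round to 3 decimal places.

Side lengths²: A_1A_2² = 433, A_1A_3² = 9, A_2A_3² = 514.
Since A_2A_3² = 514 ≥ 433 + 9 = 442, the angle opposite A_2A_3 is not acute, so the smallest enclosing circle has A_2A_3 as diameter.
Centre = midpoint of A_2A_3 = (0.5, -0.5), r² = 514/4 = 128.5.
Area = π·r² = π·128.5 ≈ 403.695.

403.695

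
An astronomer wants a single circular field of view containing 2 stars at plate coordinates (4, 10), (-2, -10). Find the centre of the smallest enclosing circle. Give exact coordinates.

(1, 0)

The smallest circle enclosing two points has them as diameter endpoints.
Centre = midpoint = (1, 0); r² = |(4, 10)−(-2, -10)|²/4 = 436/4 = 109.
Centre = (1, 0).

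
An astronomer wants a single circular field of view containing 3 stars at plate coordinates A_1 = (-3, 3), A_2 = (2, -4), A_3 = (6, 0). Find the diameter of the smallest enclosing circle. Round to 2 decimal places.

9.62

Side lengths²: A_1A_2² = 74, A_1A_3² = 90, A_2A_3² = 32.
Since A_1A_3² = 90 < 74 + 32 = 106, the triangle is acute, so the smallest enclosing circle is the circumcircle.
Circumcentre = (1.25, 0.75), r² = 23.125.
Diameter = 2r = 2√(23.125) ≈ 9.62.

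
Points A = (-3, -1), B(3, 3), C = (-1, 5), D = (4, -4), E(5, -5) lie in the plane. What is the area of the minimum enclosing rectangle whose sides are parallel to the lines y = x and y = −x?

In coordinates u = x + y, v = x − y the rectangle is axis-aligned; the map (x,y)→(u,v) scales areas by 2.
u-values: -4, 6, 4, 0, 0; range = 6 − (-4) = 10.
v-values: -2, 0, -6, 8, 10; range = 10 − (-6) = 16.
Area = (10 × 16) / 2 = 80.

80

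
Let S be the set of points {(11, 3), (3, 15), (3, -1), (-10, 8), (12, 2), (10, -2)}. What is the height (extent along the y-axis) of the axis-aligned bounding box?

max y = 15, min y = -2, so height = 17.

17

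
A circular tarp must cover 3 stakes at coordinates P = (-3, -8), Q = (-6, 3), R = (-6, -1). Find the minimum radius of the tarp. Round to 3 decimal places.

5.701

Side lengths²: PQ² = 130, PR² = 58, QR² = 16.
Since PQ² = 130 ≥ 58 + 16 = 74, the angle opposite PQ is not acute, so the smallest enclosing circle has PQ as diameter.
Centre = midpoint of PQ = (-4.5, -2.5), r² = 130/4 = 32.5.
r = √(32.5) ≈ 5.701.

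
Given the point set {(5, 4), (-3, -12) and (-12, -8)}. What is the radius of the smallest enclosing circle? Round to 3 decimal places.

10.404

Call the three points A, B, C in the order given.
Side lengths²: AB² = 320, AC² = 433, BC² = 97.
Since AC² = 433 ≥ 320 + 97 = 417, the angle opposite AC is not acute, so the smallest enclosing circle has AC as diameter.
Centre = midpoint of AC = (-3.5, -2), r² = 433/4 = 108.25.
r = √(108.25) ≈ 10.404.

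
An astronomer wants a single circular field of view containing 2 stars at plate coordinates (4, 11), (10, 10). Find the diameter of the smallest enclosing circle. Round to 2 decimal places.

The smallest circle enclosing two points has them as diameter endpoints.
Centre = midpoint = (7, 10.5); r² = |(4, 11)−(10, 10)|²/4 = 37/4 = 9.25.
Diameter = 2r = 2√(9.25) ≈ 6.08.

6.08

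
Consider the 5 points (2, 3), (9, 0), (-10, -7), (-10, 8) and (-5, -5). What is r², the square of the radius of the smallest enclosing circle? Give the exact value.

The minimum enclosing circle of a finite set is fixed by two of the points (as a diameter) or three (as a circumcircle).
The minimum enclosing circle is determined by three boundary points: (9, 0), (-10, -7), (-10, 8).
Their circumcentre is (-75/38, 0.5) with r² = 87125/722.
The farthest remaining point (-5, -5) is at distance² 28453/722 ≤ 87125/722.

87125/722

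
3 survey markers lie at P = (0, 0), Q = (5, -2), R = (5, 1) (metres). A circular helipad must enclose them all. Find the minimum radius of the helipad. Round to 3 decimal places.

Side lengths²: PQ² = 29, PR² = 26, QR² = 9.
Since PQ² = 29 < 26 + 9 = 35, the triangle is acute, so the smallest enclosing circle is the circumcircle.
Circumcentre = (2.7, -0.5), r² = 7.54.
r = √(7.54) ≈ 2.746.

2.746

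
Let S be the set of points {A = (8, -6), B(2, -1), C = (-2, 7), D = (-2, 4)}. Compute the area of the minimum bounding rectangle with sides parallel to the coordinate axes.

130

x ranges over [-2, 8], width 10.
y ranges over [-6, 7], height 13.
Area = 10 × 13 = 130.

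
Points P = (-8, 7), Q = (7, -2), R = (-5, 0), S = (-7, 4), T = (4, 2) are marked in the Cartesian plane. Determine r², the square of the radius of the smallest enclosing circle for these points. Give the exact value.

A smallest enclosing disk is always determined by at most three of the input points on its boundary.
The farthest pair is P–Q with squared distance 306. The circle on this segment as diameter has centre (-0.5, 2.5) and r² = 306/4 = 76.5.
Check R: distance² to centre = 26.5 ≤ 76.5, so it lies inside.
All remaining points lie in this disk, and no smaller disk contains both endpoints, so this is the minimum enclosing circle.

76.5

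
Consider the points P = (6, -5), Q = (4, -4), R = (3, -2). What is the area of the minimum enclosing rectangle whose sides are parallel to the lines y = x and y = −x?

In coordinates u = x + y, v = x − y the rectangle is axis-aligned; the map (x,y)→(u,v) scales areas by 2.
u-values: 1, 0, 1; range = 1 − 0 = 1.
v-values: 11, 8, 5; range = 11 − 5 = 6.
Area = (1 × 6) / 2 = 3.

3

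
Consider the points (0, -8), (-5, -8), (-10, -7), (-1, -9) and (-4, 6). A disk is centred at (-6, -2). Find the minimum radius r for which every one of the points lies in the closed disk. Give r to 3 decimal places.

The required radius is the distance from (-6, -2) to the farthest point.
Squared distances: 72, 37, 41, 74, 68.
Maximum is 74, attained at (-1, -9).
r = √74 ≈ 8.602.

8.602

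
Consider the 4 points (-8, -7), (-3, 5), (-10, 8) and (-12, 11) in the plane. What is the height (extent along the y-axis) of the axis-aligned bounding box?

18

max y = 11, min y = -7, so height = 18.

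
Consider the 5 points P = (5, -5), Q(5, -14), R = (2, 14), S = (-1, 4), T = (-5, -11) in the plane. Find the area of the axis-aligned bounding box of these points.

x ranges over [-5, 5], width 10.
y ranges over [-14, 14], height 28.
Area = 10 × 28 = 280.

280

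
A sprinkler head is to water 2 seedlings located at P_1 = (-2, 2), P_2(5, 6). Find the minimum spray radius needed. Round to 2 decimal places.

The smallest circle enclosing two points has them as diameter endpoints.
Centre = midpoint = (1.5, 4); r² = |P_1P_2|²/4 = 65/4 = 16.25.
r = √(16.25) ≈ 4.03.

4.03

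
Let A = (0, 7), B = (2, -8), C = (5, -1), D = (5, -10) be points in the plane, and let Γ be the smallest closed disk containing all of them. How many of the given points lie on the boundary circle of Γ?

2

The minimum enclosing circle of a finite set is fixed by two of the points (as a diameter) or three (as a circumcircle).
The farthest pair is A–D with squared distance 314. The circle on this segment as diameter has centre (2.5, -1.5) and r² = 314/4 = 78.5.
Check B: distance² to centre = 42.5 ≤ 78.5, so it lies inside.
All remaining points lie in this disk, and no smaller disk contains both endpoints, so this is the minimum enclosing circle.
The points at distance exactly r from the centre are A, D — 2 points.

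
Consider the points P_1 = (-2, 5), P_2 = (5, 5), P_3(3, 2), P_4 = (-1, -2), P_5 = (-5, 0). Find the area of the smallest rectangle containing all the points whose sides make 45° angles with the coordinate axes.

In coordinates u = x + y, v = x − y the rectangle is axis-aligned; the map (x,y)→(u,v) scales areas by 2.
u-values: 3, 10, 5, -3, -5; range = 10 − (-5) = 15.
v-values: -7, 0, 1, 1, -5; range = 1 − (-7) = 8.
Area = (15 × 8) / 2 = 60.

60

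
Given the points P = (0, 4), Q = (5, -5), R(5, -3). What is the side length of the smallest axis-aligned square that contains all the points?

9

The bounding box has width 5 and height 9.
An axis-aligned square enclosing the set must have side ≥ max(width, height).
So the minimum side is max(5, 9) = 9.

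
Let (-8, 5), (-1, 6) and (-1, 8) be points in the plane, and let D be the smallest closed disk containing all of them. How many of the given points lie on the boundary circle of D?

Call the three points A, B, C in the order given.
Side lengths²: AB² = 50, AC² = 58, BC² = 4.
Since AC² = 58 ≥ 50 + 4 = 54, the angle opposite AC is not acute, so the smallest enclosing circle has AC as diameter.
Centre = midpoint of AC = (-4.5, 6.5), r² = 58/4 = 14.5.
The points at distance exactly r from the centre are (-8, 5), (-1, 8) — 2 points.

2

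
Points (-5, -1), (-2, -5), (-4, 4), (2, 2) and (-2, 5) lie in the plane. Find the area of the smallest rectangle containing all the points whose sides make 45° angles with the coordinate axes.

In coordinates u = x + y, v = x − y the rectangle is axis-aligned; the map (x,y)→(u,v) scales areas by 2.
u-values: -6, -7, 0, 4, 3; range = 4 − (-7) = 11.
v-values: -4, 3, -8, 0, -7; range = 3 − (-8) = 11.
Area = (11 × 11) / 2 = 60.5.

60.5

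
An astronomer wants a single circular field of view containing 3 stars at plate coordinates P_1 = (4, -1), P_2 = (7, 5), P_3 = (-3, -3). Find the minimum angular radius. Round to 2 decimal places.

Side lengths²: P_1P_2² = 45, P_1P_3² = 53, P_2P_3² = 164.
Since P_2P_3² = 164 ≥ 53 + 45 = 98, the angle opposite P_2P_3 is not acute, so the smallest enclosing circle has P_2P_3 as diameter.
Centre = midpoint of P_2P_3 = (2, 1), r² = 164/4 = 41.
r = √41 ≈ 6.40.

6.40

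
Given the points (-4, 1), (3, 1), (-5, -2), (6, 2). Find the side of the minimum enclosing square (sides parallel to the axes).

The bounding box has width 11 and height 4.
An axis-aligned square enclosing the set must have side ≥ max(width, height).
So the minimum side is max(11, 4) = 11.

11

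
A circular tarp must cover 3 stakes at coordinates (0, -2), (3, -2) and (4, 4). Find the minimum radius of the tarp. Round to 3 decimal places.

Call the three points A, B, C in the order given.
Side lengths²: AB² = 9, AC² = 52, BC² = 37.
Since AC² = 52 ≥ 37 + 9 = 46, the angle opposite AC is not acute, so the smallest enclosing circle has AC as diameter.
Centre = midpoint of AC = (2, 1), r² = 52/4 = 13.
r = √13 ≈ 3.606.

3.606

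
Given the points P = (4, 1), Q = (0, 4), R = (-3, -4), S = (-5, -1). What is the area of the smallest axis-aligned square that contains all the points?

The bounding box has width 9 and height 8.
An axis-aligned square enclosing the set must have side ≥ max(width, height).
So the minimum side is max(9, 8) = 9.
Area = 9² = 81.

81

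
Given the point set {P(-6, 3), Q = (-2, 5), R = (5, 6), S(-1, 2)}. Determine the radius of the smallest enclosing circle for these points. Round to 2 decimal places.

A smallest enclosing disk is always determined by at most three of the input points on its boundary.
The farthest pair is P–R with squared distance 130. The circle on this segment as diameter has centre (-0.5, 4.5) and r² = 130/4 = 32.5.
Check Q: distance² to centre = 2.5 ≤ 32.5, so it lies inside.
All remaining points lie in this disk, and no smaller disk contains both endpoints, so this is the minimum enclosing circle.
r = √(32.5) ≈ 5.70.

5.70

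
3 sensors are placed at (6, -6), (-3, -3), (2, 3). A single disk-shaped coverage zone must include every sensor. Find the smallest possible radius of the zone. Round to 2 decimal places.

5.29

Call the three points A, B, C in the order given.
Side lengths²: AB² = 90, AC² = 97, BC² = 61.
Since AC² = 97 < 90 + 61 = 151, the triangle is acute, so the smallest enclosing circle is the circumcircle.
Circumcentre = (103/46, -105/46), r² = 29585/1058.
r = √(29585/1058) ≈ 5.29.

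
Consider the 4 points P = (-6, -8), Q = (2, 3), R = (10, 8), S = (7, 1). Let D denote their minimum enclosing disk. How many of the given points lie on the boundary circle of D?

The minimum enclosing circle of a finite set is fixed by two of the points (as a diameter) or three (as a circumcircle).
The farthest pair is P–R with squared distance 512. The circle on this segment as diameter has centre (2, 0) and r² = 512/4 = 128.
Check Q: distance² to centre = 9 ≤ 128, so it lies inside.
All remaining points lie in this disk, and no smaller disk contains both endpoints, so this is the minimum enclosing circle.
The points at distance exactly r from the centre are P, R — 2 points.

2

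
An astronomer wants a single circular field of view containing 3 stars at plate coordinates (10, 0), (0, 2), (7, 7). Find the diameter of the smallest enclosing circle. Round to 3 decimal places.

Call the three points A, B, C in the order given.
Side lengths²: AB² = 104, AC² = 58, BC² = 74.
Since AB² = 104 < 74 + 58 = 132, the triangle is acute, so the smallest enclosing circle is the circumcircle.
Circumcentre = (5.21875, 2.09375), r² = 27.244140625.
Diameter = 2r = 2√(27.244140625) ≈ 10.439.

10.439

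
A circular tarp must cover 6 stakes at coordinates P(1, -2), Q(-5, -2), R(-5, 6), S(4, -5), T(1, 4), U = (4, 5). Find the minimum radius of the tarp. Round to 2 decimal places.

The farthest pair is R–S with squared distance 202. The circle on this segment as diameter has centre (-0.5, 0.5) and r² = 202/4 = 50.5.
Check P: distance² to centre = 8.5 ≤ 50.5, so it lies inside.
All remaining points lie in this disk, and no smaller disk contains both endpoints, so this is the minimum enclosing circle.
r = √(50.5) ≈ 7.11.

7.11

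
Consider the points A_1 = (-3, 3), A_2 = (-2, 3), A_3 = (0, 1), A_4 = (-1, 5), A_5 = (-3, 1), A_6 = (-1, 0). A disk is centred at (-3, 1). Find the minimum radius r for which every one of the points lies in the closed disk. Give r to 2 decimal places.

4.47

The required radius is the distance from (-3, 1) to the farthest point.
Squared distances: 4, 5, 9, 20, 0, 5.
Maximum is 20, attained at A_4.
r = √20 ≈ 4.47.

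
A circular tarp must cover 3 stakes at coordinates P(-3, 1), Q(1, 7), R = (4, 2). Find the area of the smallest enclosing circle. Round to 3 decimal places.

48.081

Side lengths²: PQ² = 52, PR² = 50, QR² = 34.
Since PQ² = 52 < 50 + 34 = 84, the triangle is acute, so the smallest enclosing circle is the circumcircle.
Circumcentre = (5/19, 60/19), r² = 5525/361.
Area = π·r² = π·5525/361 ≈ 48.081.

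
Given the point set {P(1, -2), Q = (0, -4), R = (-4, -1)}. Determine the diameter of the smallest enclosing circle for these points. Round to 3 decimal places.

5.183

Side lengths²: PQ² = 5, PR² = 26, QR² = 25.
Since PR² = 26 < 25 + 5 = 30, the triangle is acute, so the smallest enclosing circle is the circumcircle.
Circumcentre = (-35/22, -43/22), r² = 1625/242.
Diameter = 2r = 2√(1625/242) ≈ 5.183.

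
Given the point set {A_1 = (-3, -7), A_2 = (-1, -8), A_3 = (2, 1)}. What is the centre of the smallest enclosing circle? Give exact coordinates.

Side lengths²: A_1A_2² = 5, A_1A_3² = 89, A_2A_3² = 90.
Since A_2A_3² = 90 < 89 + 5 = 94, the triangle is acute, so the smallest enclosing circle is the circumcircle.
Circumcentre = (1/14, -47/14), r² = 2225/98.
Centre = (1/14, -47/14).

(1/14, -47/14)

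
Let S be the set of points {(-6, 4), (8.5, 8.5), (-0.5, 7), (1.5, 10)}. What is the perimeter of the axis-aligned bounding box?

41

Width = max x − min x = 8.5 − (-6) = 14.5.
Height = max y − min y = 10 − 4 = 6.
Perimeter = 2(14.5 + 6) = 41.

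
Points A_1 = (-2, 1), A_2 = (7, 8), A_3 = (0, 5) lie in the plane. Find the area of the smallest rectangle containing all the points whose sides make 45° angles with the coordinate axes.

In coordinates u = x + y, v = x − y the rectangle is axis-aligned; the map (x,y)→(u,v) scales areas by 2.
u-values: -1, 15, 5; range = 15 − (-1) = 16.
v-values: -3, -1, -5; range = -1 − (-5) = 4.
Area = (16 × 4) / 2 = 32.

32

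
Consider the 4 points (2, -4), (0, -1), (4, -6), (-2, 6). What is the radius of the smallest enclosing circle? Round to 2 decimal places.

6.71

By Welzl's lemma the MEC is supported by two points (diametrically opposite) or three points (on a circumcircle).
The farthest pair is (4, -6)–(-2, 6) with squared distance 180. The circle on this segment as diameter has centre (1, 0) and r² = 180/4 = 45.
Check (2, -4): distance² to centre = 17 ≤ 45, so it lies inside.
All remaining points lie in this disk, and no smaller disk contains both endpoints, so this is the minimum enclosing circle.
r = √45 ≈ 6.71.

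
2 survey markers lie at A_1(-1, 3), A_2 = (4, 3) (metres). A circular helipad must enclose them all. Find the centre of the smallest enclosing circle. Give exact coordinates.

The smallest circle enclosing two points has them as diameter endpoints.
Centre = midpoint = (1.5, 3); r² = |A_1A_2|²/4 = 25/4 = 6.25.
Centre = (1.5, 3).

(1.5, 3)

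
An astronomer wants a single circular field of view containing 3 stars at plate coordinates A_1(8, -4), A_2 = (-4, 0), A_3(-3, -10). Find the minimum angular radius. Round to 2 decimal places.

6.87

Side lengths²: A_1A_2² = 160, A_1A_3² = 157, A_2A_3² = 101.
Since A_1A_2² = 160 < 157 + 101 = 258, the triangle is acute, so the smallest enclosing circle is the circumcircle.
Circumcentre = (67/58, -263/58), r² = 79285/1682.
r = √(79285/1682) ≈ 6.87.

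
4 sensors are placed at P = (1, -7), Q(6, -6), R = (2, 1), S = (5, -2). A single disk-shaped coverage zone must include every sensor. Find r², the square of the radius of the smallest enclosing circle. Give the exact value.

325/18

The minimum enclosing circle is determined by three boundary points: P, Q, R.
Their circumcentre is (17/6, -19/6) with r² = 325/18.
The farthest remaining point S is at distance² 109/18 ≤ 325/18.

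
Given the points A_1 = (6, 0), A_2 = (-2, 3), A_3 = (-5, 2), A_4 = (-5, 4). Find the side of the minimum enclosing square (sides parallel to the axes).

11

The bounding box has width 11 and height 4.
An axis-aligned square enclosing the set must have side ≥ max(width, height).
So the minimum side is max(11, 4) = 11.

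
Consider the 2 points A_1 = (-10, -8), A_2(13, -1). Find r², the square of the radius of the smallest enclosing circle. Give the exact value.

The smallest circle enclosing two points has them as diameter endpoints.
Centre = midpoint = (1.5, -4.5); r² = |A_1A_2|²/4 = 578/4 = 144.5.

144.5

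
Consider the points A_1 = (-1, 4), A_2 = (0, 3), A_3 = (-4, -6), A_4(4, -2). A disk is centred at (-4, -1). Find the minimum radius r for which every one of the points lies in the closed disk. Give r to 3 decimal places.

The required radius is the distance from (-4, -1) to the farthest point.
Squared distances: 34, 32, 25, 65.
Maximum is 65, attained at A_4.
r = √65 ≈ 8.062.

8.062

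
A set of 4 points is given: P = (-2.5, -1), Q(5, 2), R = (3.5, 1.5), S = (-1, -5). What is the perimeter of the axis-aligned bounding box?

Width = max x − min x = 5 − (-2.5) = 7.5.
Height = max y − min y = 2 − (-5) = 7.
Perimeter = 2(7.5 + 7) = 29.

29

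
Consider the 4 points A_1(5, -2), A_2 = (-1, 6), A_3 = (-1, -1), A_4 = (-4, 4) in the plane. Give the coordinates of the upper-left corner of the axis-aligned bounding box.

x-range [-4, 5], y-range [-2, 6].
The upper-left corner is (-4, 6).

(-4, 6)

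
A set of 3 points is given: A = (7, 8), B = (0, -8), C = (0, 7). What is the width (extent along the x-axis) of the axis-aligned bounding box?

7

max x = 7, min x = 0, so width = 7.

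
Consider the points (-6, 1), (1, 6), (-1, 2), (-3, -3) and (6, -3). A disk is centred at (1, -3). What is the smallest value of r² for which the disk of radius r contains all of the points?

The required radius is the distance from (1, -3) to the farthest point.
Squared distances: 65, 81, 29, 16, 25.
Maximum is 81, attained at (1, 6).

81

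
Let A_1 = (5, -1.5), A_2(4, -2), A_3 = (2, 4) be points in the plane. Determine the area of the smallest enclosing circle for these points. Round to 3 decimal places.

31.456

Side lengths²: A_1A_2² = 1.25, A_1A_3² = 39.25, A_2A_3² = 40.
Since A_2A_3² = 40 < 39.25 + 1.25 = 40.5, the triangle is acute, so the smallest enclosing circle is the circumcircle.
Circumcentre = (87/28, 29/28), r² = 3925/392.
Area = π·r² = π·3925/392 ≈ 31.456.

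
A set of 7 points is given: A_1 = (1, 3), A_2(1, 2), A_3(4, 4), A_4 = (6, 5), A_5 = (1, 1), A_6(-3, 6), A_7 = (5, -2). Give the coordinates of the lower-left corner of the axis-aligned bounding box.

(-3, -2)

x-range [-3, 6], y-range [-2, 6].
The lower-left corner is (-3, -2).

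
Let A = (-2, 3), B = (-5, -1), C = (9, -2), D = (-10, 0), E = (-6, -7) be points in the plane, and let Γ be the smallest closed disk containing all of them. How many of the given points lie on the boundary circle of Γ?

By Welzl's lemma the MEC is supported by two points (diametrically opposite) or three points (on a circumcircle).
The farthest pair is C–D with squared distance 365. The circle on this segment as diameter has centre (-0.5, -1) and r² = 365/4 = 91.25.
Check A: distance² to centre = 18.25 ≤ 91.25, so it lies inside.
All remaining points lie in this disk, and no smaller disk contains both endpoints, so this is the minimum enclosing circle.
The points at distance exactly r from the centre are C, D — 2 points.

2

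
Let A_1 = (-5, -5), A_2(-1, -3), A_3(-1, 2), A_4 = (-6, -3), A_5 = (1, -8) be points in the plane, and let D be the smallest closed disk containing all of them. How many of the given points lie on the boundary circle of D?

The minimum enclosing circle is determined by three boundary points: A_3, A_4, A_5.
Their circumcentre is (-5/6, -19/6) with r² = 481/18.
The farthest remaining point A_1 is at distance² 373/18 ≤ 481/18.
The points at distance exactly r from the centre are A_3, A_4, A_5 — 3 points.

3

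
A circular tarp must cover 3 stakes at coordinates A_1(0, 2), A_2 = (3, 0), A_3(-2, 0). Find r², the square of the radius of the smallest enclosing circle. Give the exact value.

Side lengths²: A_1A_2² = 13, A_1A_3² = 8, A_2A_3² = 25.
Since A_2A_3² = 25 ≥ 13 + 8 = 21, the angle opposite A_2A_3 is not acute, so the smallest enclosing circle has A_2A_3 as diameter.
Centre = midpoint of A_2A_3 = (0.5, 0), r² = 25/4 = 6.25.

6.25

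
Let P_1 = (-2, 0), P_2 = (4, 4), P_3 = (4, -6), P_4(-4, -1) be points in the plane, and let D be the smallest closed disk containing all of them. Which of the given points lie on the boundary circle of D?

By Welzl's lemma the MEC is supported by two points (diametrically opposite) or three points (on a circumcircle).
The minimum enclosing circle is determined by three boundary points: P_2, P_3, P_4.
Their circumcentre is (1.5625, -1) with r² = 30.94140625.
The farthest remaining point P_1 is at distance² 13.69140625 ≤ 30.94140625.
The points at distance exactly r from the centre are P_2, P_3, P_4 — 3 points.

P_2, P_3, P_4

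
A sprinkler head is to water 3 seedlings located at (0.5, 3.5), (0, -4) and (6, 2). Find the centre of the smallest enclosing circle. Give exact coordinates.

(67/28, -11/28)

Call the three points A, B, C in the order given.
Side lengths²: AB² = 56.5, AC² = 32.5, BC² = 72.
Since BC² = 72 < 56.5 + 32.5 = 89, the triangle is acute, so the smallest enclosing circle is the circumcircle.
Circumcentre = (67/28, -11/28), r² = 7345/392.
Centre = (67/28, -11/28).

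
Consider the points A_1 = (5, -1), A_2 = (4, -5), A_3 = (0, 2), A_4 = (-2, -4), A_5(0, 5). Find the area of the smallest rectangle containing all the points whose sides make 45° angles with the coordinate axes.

In coordinates u = x + y, v = x − y the rectangle is axis-aligned; the map (x,y)→(u,v) scales areas by 2.
u-values: 4, -1, 2, -6, 5; range = 5 − (-6) = 11.
v-values: 6, 9, -2, 2, -5; range = 9 − (-5) = 14.
Area = (11 × 14) / 2 = 77.

77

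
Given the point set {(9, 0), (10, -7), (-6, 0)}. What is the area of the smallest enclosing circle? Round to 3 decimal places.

Call the three points A, B, C in the order given.
Side lengths²: AB² = 50, AC² = 225, BC² = 305.
Since BC² = 305 ≥ 225 + 50 = 275, the angle opposite BC is not acute, so the smallest enclosing circle has BC as diameter.
Centre = midpoint of BC = (2, -3.5), r² = 305/4 = 76.25.
Area = π·r² = π·76.25 ≈ 239.546.

239.546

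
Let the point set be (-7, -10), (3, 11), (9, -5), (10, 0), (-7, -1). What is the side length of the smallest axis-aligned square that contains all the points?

The bounding box has width 17 and height 21.
An axis-aligned square enclosing the set must have side ≥ max(width, height).
So the minimum side is max(17, 21) = 21.

21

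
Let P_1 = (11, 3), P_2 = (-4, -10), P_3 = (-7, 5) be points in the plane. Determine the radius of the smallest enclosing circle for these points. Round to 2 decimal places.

Side lengths²: P_1P_2² = 394, P_1P_3² = 328, P_2P_3² = 234.
Since P_1P_2² = 394 < 328 + 234 = 562, the triangle is acute, so the smallest enclosing circle is the circumcircle.
Circumcentre = (63/44, -49/44), r² = 105001/968.
r = √(105001/968) ≈ 10.41.

10.41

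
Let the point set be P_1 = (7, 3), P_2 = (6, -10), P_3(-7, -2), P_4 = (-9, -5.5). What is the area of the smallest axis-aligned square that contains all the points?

256

The bounding box has width 16 and height 13.
An axis-aligned square enclosing the set must have side ≥ max(width, height).
So the minimum side is max(16, 13) = 16.
Area = 16² = 256.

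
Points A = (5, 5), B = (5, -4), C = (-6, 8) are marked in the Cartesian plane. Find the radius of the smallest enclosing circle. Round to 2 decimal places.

8.14

Side lengths²: AB² = 81, AC² = 130, BC² = 265.
Since BC² = 265 ≥ 130 + 81 = 211, the angle opposite BC is not acute, so the smallest enclosing circle has BC as diameter.
Centre = midpoint of BC = (-0.5, 2), r² = 265/4 = 66.25.
r = √(66.25) ≈ 8.14.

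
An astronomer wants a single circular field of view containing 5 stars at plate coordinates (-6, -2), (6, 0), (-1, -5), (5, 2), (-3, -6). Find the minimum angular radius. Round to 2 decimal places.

The farthest pair is (-6, -2)–(6, 0) with squared distance 148. The circle on this segment as diameter has centre (0, -1) and r² = 148/4 = 37.
Check (-1, -5): distance² to centre = 17 ≤ 37, so it lies inside.
All remaining points lie in this disk, and no smaller disk contains both endpoints, so this is the minimum enclosing circle.
r = √37 ≈ 6.08.

6.08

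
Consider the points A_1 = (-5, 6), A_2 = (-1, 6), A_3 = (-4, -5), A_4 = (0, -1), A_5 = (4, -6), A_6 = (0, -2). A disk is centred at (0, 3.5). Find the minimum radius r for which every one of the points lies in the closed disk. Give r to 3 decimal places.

10.308

The required radius is the distance from (0, 3.5) to the farthest point.
Squared distances: 31.25, 7.25, 88.25, 20.25, 106.25, 30.25.
Maximum is 106.25, attained at A_5.
r = √(106.25) ≈ 10.308.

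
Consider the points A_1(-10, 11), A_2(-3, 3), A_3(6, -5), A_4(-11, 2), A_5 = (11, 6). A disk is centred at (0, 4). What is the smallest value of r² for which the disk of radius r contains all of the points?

The required radius is the distance from (0, 4) to the farthest point.
Squared distances: 149, 10, 117, 125, 125.
Maximum is 149, attained at A_1.

149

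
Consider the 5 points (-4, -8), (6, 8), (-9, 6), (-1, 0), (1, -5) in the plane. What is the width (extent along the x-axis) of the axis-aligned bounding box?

max x = 6, min x = -9, so width = 15.

15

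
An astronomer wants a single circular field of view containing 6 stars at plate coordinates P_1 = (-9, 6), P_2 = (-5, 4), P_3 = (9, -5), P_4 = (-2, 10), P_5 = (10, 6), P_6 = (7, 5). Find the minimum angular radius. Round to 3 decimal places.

By Welzl's lemma the MEC is supported by two points (diametrically opposite) or three points (on a circumcircle).
The minimum enclosing circle is determined by three boundary points: P_1, P_3, P_5.
Their circumcentre is (0.5, 29/22) with r² = 27145/242.
The farthest remaining point P_4 is at distance² 19753/242 ≤ 27145/242.
r = √(27145/242) ≈ 10.591.

10.591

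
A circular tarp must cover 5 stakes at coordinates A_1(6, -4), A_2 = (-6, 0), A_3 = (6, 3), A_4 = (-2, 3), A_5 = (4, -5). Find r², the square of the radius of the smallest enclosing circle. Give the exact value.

The minimum enclosing circle of a finite set is fixed by two of the points (as a diameter) or three (as a circumcircle).
The minimum enclosing circle is determined by three boundary points: A_1, A_2, A_3.
Their circumcentre is (0.5, -0.5) with r² = 42.5.
The farthest remaining point A_5 is at distance² 32.5 ≤ 42.5.

42.5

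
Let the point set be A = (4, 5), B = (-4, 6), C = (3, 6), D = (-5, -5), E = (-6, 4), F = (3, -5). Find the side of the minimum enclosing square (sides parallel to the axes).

The bounding box has width 10 and height 11.
An axis-aligned square enclosing the set must have side ≥ max(width, height).
So the minimum side is max(10, 11) = 11.

11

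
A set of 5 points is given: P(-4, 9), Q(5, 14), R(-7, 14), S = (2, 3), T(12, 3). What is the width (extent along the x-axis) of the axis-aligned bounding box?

max x = 12, min x = -7, so width = 19.

19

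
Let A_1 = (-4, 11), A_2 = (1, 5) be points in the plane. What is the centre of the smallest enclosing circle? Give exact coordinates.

(-1.5, 8)

The smallest circle enclosing two points has them as diameter endpoints.
Centre = midpoint = (-1.5, 8); r² = |A_1A_2|²/4 = 61/4 = 15.25.
Centre = (-1.5, 8).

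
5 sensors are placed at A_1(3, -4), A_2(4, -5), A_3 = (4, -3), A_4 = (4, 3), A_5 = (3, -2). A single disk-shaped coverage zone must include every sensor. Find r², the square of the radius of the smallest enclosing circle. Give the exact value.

16

A smallest enclosing disk is always determined by at most three of the input points on its boundary.
The farthest pair is A_2–A_4 with squared distance 64. The circle on this segment as diameter has centre (4, -1) and r² = 64/4 = 16.
Check A_1: distance² to centre = 10 ≤ 16, so it lies inside.
All remaining points lie in this disk, and no smaller disk contains both endpoints, so this is the minimum enclosing circle.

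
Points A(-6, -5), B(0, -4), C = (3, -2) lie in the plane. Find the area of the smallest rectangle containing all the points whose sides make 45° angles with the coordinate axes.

36

In coordinates u = x + y, v = x − y the rectangle is axis-aligned; the map (x,y)→(u,v) scales areas by 2.
u-values: -11, -4, 1; range = 1 − (-11) = 12.
v-values: -1, 4, 5; range = 5 − (-1) = 6.
Area = (12 × 6) / 2 = 36.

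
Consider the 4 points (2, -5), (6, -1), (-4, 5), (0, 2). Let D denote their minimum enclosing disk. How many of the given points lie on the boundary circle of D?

3

A smallest enclosing disk is always determined by at most three of the input points on its boundary.
The minimum enclosing circle is determined by three boundary points: (2, -5), (6, -1), (-4, 5).
Their circumcentre is (0.25, 0.75) with r² = 36.125.
The farthest remaining point (0, 2) is at distance² 1.625 ≤ 36.125.
The points at distance exactly r from the centre are (2, -5), (6, -1), (-4, 5) — 3 points.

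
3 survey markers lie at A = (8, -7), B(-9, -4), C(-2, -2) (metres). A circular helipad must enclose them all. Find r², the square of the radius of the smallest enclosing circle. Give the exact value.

74.5

Side lengths²: AB² = 298, AC² = 125, BC² = 53.
Since AB² = 298 ≥ 125 + 53 = 178, the angle opposite AB is not acute, so the smallest enclosing circle has AB as diameter.
Centre = midpoint of AB = (-0.5, -5.5), r² = 298/4 = 74.5.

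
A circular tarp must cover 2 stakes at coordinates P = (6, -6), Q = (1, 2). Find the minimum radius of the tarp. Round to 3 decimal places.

The smallest circle enclosing two points has them as diameter endpoints.
Centre = midpoint = (3.5, -2); r² = |PQ|²/4 = 89/4 = 22.25.
r = √(22.25) ≈ 4.717.

4.717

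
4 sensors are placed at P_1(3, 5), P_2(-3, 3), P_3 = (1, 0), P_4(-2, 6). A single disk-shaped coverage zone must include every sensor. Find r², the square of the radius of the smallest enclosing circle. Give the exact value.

The minimum enclosing circle of a finite set is fixed by two of the points (as a diameter) or three (as a circumcircle).
The minimum enclosing circle is determined by three boundary points: P_1, P_3, P_4.
Their circumcentre is (1/18, 59/18) with r² = 1885/162.
The farthest remaining point P_2 is at distance² 1525/162 ≤ 1885/162.

1885/162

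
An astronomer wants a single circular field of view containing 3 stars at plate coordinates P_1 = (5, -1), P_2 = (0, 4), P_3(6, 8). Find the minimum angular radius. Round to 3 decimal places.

Side lengths²: P_1P_2² = 50, P_1P_3² = 82, P_2P_3² = 52.
Since P_1P_3² = 82 < 52 + 50 = 102, the triangle is acute, so the smallest enclosing circle is the circumcircle.
Circumcentre = (4.6, 3.6), r² = 21.32.
r = √(21.32) ≈ 4.617.

4.617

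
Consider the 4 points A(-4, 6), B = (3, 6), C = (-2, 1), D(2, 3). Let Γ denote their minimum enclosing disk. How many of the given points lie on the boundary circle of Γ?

The minimum enclosing circle of a finite set is fixed by two of the points (as a diameter) or three (as a circumcircle).
The minimum enclosing circle is determined by three boundary points: A, B, C.
Their circumcentre is (-0.5, 4.5) with r² = 14.5.
The farthest remaining point D is at distance² 8.5 ≤ 14.5.
The points at distance exactly r from the centre are A, B, C — 3 points.

3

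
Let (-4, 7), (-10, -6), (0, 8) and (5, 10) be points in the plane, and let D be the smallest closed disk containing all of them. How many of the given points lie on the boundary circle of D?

The farthest pair is (-10, -6)–(5, 10) with squared distance 481. The circle on this segment as diameter has centre (-2.5, 2) and r² = 481/4 = 120.25.
Check (-4, 7): distance² to centre = 27.25 ≤ 120.25, so it lies inside.
All remaining points lie in this disk, and no smaller disk contains both endpoints, so this is the minimum enclosing circle.
The points at distance exactly r from the centre are (-10, -6), (5, 10) — 2 points.

2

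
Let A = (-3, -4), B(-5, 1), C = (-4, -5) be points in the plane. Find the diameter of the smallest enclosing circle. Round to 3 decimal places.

Side lengths²: AB² = 29, AC² = 2, BC² = 37.
Since BC² = 37 ≥ 29 + 2 = 31, the angle opposite BC is not acute, so the smallest enclosing circle has BC as diameter.
Centre = midpoint of BC = (-4.5, -2), r² = 37/4 = 9.25.
Diameter = 2r = 2√(9.25) ≈ 6.083.

6.083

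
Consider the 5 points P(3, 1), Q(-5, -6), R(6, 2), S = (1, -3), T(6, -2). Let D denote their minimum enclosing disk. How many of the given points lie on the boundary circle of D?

2

The farthest pair is Q–R with squared distance 185. The circle on this segment as diameter has centre (0.5, -2) and r² = 185/4 = 46.25.
Check P: distance² to centre = 15.25 ≤ 46.25, so it lies inside.
All remaining points lie in this disk, and no smaller disk contains both endpoints, so this is the minimum enclosing circle.
The points at distance exactly r from the centre are Q, R — 2 points.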